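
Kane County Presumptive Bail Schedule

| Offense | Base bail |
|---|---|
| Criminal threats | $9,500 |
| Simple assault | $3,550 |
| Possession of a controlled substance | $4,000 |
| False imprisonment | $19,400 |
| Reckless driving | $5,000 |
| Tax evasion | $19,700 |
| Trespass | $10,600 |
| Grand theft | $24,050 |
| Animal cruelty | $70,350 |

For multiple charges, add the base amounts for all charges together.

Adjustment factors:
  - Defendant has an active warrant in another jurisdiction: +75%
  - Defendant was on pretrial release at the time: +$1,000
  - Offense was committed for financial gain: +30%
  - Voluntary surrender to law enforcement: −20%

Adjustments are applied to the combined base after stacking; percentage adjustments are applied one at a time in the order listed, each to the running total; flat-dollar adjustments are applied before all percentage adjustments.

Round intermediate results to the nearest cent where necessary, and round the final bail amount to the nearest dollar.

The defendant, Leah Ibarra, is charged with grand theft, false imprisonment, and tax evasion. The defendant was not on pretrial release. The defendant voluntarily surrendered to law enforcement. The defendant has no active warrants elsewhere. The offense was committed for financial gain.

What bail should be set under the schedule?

Base amounts from the schedule: grand theft $24,050; false imprisonment $19,400; tax evasion $19,700.
Stacking rule: sum of all bases. $24,050 + $19,400 + $19,700 = $63,150.
Offense was committed for financial gain (+30%): $63,150 × 1.3 = $82,095.
Voluntary surrender to law enforcement (−20%): $82,095 × 0.8 = $65,676.

$65,676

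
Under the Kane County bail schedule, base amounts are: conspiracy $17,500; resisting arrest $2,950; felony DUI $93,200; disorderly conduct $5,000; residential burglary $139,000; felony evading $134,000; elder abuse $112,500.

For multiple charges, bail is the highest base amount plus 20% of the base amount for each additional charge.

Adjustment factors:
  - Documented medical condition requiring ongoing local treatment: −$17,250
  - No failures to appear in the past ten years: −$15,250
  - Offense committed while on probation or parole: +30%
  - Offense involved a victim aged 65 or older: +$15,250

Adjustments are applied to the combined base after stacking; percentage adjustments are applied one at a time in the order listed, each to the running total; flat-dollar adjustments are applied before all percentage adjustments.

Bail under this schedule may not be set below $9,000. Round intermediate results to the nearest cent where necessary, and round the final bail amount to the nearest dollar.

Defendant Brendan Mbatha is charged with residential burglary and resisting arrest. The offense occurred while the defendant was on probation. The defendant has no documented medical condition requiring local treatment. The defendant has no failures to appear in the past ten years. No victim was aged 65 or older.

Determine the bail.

Base amounts from the schedule: residential burglary $139,000; resisting arrest $2,950.
Stacking rule: highest base plus 20% of each additional charge. Highest is residential burglary at $139,000. Additional: $2,950 × 20% = $590. Combined base = $139,000 + $590 = $139,590.
No failures to appear in the past ten years (−$15,250 flat): $139,590 − $15,250 = $124,340.
Offense committed while on probation or parole (+30%): $124,340 × 1.3 = $161,642.
$161,642 is at or above the $9,000 minimum.

$161,642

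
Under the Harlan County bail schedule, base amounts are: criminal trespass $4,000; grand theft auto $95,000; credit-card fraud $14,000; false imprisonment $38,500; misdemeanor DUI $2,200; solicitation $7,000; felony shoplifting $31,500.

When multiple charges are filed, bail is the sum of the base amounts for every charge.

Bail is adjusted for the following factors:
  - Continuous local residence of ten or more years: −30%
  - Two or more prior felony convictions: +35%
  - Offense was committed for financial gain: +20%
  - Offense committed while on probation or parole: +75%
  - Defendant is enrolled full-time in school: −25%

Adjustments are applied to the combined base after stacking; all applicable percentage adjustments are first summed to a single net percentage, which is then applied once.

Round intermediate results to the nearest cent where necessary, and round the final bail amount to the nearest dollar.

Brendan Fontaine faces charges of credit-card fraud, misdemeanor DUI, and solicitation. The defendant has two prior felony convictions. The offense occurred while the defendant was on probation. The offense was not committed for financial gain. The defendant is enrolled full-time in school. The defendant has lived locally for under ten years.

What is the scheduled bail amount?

Base amounts from the schedule: credit-card fraud $14,000; misdemeanor DUI $2,200; solicitation $7,000.
Stacking rule: sum of all bases. $14,000 + $2,200 + $7,000 = $23,200.
Net percentage adjustment: +35% +75% −25% = +85%. $23,200 × 1.85 = $42,920.

$42,920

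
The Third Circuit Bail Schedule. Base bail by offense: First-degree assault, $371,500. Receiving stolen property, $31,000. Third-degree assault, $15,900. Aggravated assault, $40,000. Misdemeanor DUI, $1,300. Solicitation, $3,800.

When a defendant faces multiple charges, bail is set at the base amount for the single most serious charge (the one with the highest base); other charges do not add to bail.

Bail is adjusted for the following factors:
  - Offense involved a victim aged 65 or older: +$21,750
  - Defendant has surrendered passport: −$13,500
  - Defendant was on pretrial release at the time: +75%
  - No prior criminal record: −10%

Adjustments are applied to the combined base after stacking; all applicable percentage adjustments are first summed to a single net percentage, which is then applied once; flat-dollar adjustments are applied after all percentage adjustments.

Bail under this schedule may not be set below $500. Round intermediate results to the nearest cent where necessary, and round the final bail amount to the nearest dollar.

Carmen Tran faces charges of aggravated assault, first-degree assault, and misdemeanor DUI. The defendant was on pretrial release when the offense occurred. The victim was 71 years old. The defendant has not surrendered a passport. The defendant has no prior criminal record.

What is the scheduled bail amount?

Base amounts from the schedule: aggravated assault $40,000; first-degree assault $371,500; misdemeanor DUI $1,300.
Stacking rule: use the highest base only. Highest is first-degree assault at $371,500. Combined base = $371,500.
Net percentage adjustment: +75% −10% = +65%. $371,500 × 1.65 = $612,975.
Offense involved a victim aged 65 or older (+$21,750 flat): $612,975 + $21,750 = $634,725.
$634,725 is at or above the $500 minimum.

$634,725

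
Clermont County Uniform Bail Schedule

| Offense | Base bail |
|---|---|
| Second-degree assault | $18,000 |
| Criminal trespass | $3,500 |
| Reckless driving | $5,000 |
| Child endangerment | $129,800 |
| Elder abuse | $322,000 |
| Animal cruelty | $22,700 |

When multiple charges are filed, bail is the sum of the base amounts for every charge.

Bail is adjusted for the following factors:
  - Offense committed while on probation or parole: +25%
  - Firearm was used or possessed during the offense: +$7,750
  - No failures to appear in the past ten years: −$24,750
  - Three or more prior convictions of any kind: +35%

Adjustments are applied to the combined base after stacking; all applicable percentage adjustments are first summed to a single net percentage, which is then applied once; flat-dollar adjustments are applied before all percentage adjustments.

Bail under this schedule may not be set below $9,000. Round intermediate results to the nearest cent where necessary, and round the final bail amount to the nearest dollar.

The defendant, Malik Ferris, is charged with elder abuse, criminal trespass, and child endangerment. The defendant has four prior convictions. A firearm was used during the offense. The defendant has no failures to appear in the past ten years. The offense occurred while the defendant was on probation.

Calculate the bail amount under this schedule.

Base amounts from the schedule: elder abuse $322,000; criminal trespass $3,500; child endangerment $129,800.
Stacking rule: sum of all bases. $322,000 + $3,500 + $129,800 = $455,300.
Firearm was used or possessed during the offense (+$7,750 flat): $455,300 + $7,750 = $463,050.
No failures to appear in the past ten years (−$24,750 flat): $463,050 − $24,750 = $438,300.
Net percentage adjustment: +25% +35% = +60%. $438,300 × 1.6 = $701,280.
$701,280 is at or above the $9,000 minimum.

$701,280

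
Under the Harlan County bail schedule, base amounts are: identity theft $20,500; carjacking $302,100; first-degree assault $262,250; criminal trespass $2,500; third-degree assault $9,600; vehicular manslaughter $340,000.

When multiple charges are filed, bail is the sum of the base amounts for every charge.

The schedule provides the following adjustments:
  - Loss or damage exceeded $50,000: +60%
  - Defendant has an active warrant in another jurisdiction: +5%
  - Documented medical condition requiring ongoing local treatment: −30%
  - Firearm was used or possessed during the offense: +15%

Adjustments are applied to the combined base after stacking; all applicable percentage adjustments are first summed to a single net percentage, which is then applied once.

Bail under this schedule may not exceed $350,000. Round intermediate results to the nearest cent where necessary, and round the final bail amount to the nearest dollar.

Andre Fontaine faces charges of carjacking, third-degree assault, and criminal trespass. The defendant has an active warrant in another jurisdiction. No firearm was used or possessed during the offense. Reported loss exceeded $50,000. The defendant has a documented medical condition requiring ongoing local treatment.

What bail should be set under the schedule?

Base amounts from the schedule: carjacking $302,100; third-degree assault $9,600; criminal trespass $2,500.
Stacking rule: sum of all bases. $302,100 + $9,600 + $2,500 = $314,200.
Net percentage adjustment: +60% +5% −30% = +35%. $314,200 × 1.35 = $424,170.
Result $424,170 exceeds the maximum of $350,000; bail is capped at $350,000.

$350,000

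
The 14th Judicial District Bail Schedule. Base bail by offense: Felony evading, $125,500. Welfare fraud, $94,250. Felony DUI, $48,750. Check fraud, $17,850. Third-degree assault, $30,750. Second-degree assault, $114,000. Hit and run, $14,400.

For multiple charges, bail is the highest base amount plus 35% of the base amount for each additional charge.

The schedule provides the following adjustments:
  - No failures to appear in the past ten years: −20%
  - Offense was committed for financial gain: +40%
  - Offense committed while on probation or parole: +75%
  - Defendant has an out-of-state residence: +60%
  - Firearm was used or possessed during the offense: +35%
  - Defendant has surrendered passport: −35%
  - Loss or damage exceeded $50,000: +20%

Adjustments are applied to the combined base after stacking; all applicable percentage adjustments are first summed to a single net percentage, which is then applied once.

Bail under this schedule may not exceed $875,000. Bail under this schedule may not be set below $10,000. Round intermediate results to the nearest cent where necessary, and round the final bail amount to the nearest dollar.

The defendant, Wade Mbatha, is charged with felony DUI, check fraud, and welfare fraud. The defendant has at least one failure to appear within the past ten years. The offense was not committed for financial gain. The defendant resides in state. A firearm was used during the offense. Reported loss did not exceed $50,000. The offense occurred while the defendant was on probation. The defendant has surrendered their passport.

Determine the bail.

Base amounts from the schedule: felony DUI $48,750; check fraud $17,850; welfare fraud $94,250.
Stacking rule: highest base plus 35% of each additional charge. Highest is welfare fraud at $94,250. Additional: $48,750 × 35% = $17,062.50; $17,850 × 35% = $6,247.50. Combined base = $94,250 + $23,310 = $117,560.
Net percentage adjustment: +75% +35% −35% = +75%. $117,560 × 1.75 = $205,730.
$205,730 is within the $875,000 maximum.
$205,730 is at or above the $10,000 minimum.

$205,730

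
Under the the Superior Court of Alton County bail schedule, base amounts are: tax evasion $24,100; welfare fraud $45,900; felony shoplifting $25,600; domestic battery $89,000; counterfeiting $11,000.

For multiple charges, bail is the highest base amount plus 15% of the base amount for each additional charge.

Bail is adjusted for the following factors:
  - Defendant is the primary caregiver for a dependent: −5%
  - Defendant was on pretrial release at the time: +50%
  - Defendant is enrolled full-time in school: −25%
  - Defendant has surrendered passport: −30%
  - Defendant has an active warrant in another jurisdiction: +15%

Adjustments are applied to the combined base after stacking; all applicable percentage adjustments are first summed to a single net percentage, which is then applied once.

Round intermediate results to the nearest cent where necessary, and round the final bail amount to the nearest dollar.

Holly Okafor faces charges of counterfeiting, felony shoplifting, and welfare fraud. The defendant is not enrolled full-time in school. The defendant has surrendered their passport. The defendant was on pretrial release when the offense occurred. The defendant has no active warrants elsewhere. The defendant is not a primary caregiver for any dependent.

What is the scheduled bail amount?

Base amounts from the schedule: counterfeiting $11,000; felony shoplifting $25,600; welfare fraud $45,900.
Stacking rule: highest base plus 15% of each additional charge. Highest is welfare fraud at $45,900. Additional: $11,000 × 15% = $1,650; $25,600 × 15% = $3,840. Combined base = $45,900 + $5,490 = $51,390.
Net percentage adjustment: +50% −30% = +20%. $51,390 × 1.2 = $61,668.

$61,668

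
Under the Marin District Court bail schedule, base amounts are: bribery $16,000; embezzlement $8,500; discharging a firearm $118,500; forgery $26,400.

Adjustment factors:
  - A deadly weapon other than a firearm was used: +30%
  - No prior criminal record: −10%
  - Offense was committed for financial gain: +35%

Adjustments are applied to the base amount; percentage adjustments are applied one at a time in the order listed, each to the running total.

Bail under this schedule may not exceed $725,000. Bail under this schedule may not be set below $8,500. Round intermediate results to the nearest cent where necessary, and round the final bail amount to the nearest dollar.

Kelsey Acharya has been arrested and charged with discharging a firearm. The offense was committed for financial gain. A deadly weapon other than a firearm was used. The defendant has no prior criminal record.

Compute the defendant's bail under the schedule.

Base amounts from the schedule: discharging a firearm $118,500.
Single charge. Combined base = $118,500.
A deadly weapon other than a firearm was used (+30%): $118,500 × 1.3 = $154,050.
No prior criminal record (−10%): $154,050 × 0.9 = $138,645.
Offense was committed for financial gain (+35%): $138,645 × 1.35 = $187,170.75.
$187,170.75 is within the $725,000 maximum.
$187,170.75 is at or above the $8,500 minimum.
Rounded to the nearest dollar: $187,171.

$187,171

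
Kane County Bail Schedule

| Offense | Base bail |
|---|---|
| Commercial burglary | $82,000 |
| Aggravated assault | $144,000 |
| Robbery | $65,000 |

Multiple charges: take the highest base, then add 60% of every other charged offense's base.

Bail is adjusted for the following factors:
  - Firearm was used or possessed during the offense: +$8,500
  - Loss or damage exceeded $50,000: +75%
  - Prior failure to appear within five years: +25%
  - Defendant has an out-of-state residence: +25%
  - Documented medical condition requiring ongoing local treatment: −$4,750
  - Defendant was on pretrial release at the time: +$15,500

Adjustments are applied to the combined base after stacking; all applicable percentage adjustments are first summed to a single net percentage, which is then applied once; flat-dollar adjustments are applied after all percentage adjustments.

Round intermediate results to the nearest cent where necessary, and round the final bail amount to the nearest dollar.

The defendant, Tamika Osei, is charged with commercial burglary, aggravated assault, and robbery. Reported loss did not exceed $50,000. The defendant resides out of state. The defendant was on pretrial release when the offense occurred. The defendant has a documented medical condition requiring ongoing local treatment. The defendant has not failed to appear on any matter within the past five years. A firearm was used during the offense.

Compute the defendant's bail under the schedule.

Base amounts from the schedule: commercial burglary $82,000; aggravated assault $144,000; robbery $65,000.
Stacking rule: highest base plus 60% of each additional charge. Highest is aggravated assault at $144,000. Additional: $82,000 × 60% = $49,200; $65,000 × 60% = $39,000. Combined base = $144,000 + $88,200 = $232,200.
Defendant has an out-of-state residence (+25%): $232,200 × 1.25 = $290,250.
Firearm was used or possessed during the offense (+$8,500 flat): $290,250 + $8,500 = $298,750.
Documented medical condition requiring ongoing local treatment (−$4,750 flat): $298,750 − $4,750 = $294,000.
Defendant was on pretrial release at the time (+$15,500 flat): $294,000 + $15,500 = $309,500.

$309,500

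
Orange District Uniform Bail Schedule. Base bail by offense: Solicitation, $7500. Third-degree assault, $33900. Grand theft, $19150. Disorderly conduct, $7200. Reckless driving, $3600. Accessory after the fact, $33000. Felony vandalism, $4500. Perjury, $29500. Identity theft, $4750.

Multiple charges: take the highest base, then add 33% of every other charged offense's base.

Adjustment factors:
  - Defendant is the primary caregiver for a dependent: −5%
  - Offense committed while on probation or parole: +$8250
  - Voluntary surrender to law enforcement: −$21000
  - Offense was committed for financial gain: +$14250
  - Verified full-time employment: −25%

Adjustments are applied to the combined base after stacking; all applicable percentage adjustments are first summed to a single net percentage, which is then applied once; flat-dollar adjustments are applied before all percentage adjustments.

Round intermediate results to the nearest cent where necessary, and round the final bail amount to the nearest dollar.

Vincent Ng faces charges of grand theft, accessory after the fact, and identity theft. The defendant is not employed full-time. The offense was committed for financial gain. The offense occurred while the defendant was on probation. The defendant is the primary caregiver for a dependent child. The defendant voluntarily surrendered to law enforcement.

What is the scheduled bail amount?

$40268

Base amounts from the schedule: grand theft $19150; accessory after the fact $33000; identity theft $4750.
Stacking rule: highest base plus 33% of each additional charge. Highest is accessory after the fact at $33000. Additional: $19150 × 33% = $6319.50; $4750 × 33% = $1567.50. Combined base = $33000 + $7887 = $40887.
Offense committed while on probation or parole (+$8250 flat): $40887 + $8250 = $49137.
Voluntary surrender to law enforcement (−$21000 flat): $49137 − $21000 = $28137.
Offense was committed for financial gain (+$14250 flat): $28137 + $14250 = $42387.
Defendant is the primary caregiver for a dependent (−5%): $42387 × 0.95 = $40267.65.
Rounded to the nearest dollar: $40268.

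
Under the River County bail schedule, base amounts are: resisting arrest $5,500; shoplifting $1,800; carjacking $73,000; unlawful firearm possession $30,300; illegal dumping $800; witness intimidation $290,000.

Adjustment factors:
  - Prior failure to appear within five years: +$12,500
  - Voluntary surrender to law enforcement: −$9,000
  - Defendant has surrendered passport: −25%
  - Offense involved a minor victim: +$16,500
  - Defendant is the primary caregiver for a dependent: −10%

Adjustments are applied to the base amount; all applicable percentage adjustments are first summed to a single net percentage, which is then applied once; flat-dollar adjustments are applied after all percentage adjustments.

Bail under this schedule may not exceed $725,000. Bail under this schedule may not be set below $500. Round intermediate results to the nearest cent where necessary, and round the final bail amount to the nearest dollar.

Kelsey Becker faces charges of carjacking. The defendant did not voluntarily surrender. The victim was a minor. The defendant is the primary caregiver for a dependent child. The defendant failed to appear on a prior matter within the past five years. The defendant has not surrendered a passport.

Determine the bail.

Base amounts from the schedule: carjacking $73,000.
Single charge. Combined base = $73,000.
Defendant is the primary caregiver for a dependent (−10%): $73,000 × 0.9 = $65,700.
Prior failure to appear within five years (+$12,500 flat): $65,700 + $12,500 = $78,200.
Offense involved a minor victim (+$16,500 flat): $78,200 + $16,500 = $94,700.
$94,700 is within the $725,000 maximum.
$94,700 is at or above the $500 minimum.

$94,700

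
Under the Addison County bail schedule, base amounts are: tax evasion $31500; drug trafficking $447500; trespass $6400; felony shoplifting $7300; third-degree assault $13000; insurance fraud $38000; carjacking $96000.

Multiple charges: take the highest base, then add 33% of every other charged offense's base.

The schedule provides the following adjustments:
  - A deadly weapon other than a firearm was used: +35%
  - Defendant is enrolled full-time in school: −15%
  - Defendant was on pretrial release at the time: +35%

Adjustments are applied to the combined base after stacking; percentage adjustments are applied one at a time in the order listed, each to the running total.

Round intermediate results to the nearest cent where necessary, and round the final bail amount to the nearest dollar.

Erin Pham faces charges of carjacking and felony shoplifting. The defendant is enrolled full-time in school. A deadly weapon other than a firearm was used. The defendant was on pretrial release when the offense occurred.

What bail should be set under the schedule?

Base amounts from the schedule: carjacking $96000; felony shoplifting $7300.
Stacking rule: highest base plus 33% of each additional charge. Highest is carjacking at $96000. Additional: $7300 × 33% = $2409. Combined base = $96000 + $2409 = $98409.
A deadly weapon other than a firearm was used (+35%): $98409 × 1.35 = $132852.15.
Defendant is enrolled full-time in school (−15%): $132852.15 × 0.85 = $112924.33.
Defendant was on pretrial release at the time (+35%): $112924.33 × 1.35 = $152447.85.
Rounded to the nearest dollar: $152448.

$152448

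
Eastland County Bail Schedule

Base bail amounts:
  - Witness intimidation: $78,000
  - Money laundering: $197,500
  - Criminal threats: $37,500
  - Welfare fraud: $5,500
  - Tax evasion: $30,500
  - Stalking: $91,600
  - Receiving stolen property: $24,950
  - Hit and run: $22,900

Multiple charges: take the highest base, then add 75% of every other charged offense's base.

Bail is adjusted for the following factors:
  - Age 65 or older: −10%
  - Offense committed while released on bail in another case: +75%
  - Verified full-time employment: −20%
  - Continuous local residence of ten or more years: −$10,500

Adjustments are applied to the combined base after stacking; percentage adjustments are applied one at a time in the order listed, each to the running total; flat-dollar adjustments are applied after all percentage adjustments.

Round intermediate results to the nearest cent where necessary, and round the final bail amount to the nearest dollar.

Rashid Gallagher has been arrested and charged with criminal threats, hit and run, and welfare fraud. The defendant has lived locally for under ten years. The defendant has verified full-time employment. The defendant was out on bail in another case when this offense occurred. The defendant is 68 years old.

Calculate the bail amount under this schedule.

$74,088

Base amounts from the schedule: criminal threats $37,500; hit and run $22,900; welfare fraud $5,500.
Stacking rule: highest base plus 75% of each additional charge. Highest is criminal threats at $37,500. Additional: $22,900 × 75% = $17,175; $5,500 × 75% = $4,125. Combined base = $37,500 + $21,300 = $58,800.
Age 65 or older (−10%): $58,800 × 0.9 = $52,920.
Offense committed while released on bail in another case (+75%): $52,920 × 1.75 = $92,610.
Verified full-time employment (−20%): $92,610 × 0.8 = $74,088.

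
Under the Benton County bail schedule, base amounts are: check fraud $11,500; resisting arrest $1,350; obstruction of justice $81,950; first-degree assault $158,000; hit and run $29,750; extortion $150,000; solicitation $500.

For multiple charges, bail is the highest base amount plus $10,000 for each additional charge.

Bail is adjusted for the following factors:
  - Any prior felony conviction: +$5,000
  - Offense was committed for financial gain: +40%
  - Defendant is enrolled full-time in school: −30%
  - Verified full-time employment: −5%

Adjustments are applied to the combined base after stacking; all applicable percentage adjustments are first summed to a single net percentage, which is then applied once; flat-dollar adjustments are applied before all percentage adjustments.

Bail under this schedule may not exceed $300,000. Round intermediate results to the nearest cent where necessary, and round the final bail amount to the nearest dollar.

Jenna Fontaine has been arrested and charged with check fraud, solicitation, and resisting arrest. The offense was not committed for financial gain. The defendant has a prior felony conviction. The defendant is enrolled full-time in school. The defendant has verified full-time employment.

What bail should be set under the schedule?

Base amounts from the schedule: check fraud $11,500; solicitation $500; resisting arrest $1,350.
Stacking rule: highest base plus $10,000 per additional charge. Highest is check fraud at $11,500; 2 additional charges → +$20,000. Combined base = $31,500.
Any prior felony conviction (+$5,000 flat): $31,500 + $5,000 = $36,500.
Net percentage adjustment: −30% −5% = −35%. $36,500 × 0.65 = $23,725.
$23,725 is within the $300,000 maximum.

$23,725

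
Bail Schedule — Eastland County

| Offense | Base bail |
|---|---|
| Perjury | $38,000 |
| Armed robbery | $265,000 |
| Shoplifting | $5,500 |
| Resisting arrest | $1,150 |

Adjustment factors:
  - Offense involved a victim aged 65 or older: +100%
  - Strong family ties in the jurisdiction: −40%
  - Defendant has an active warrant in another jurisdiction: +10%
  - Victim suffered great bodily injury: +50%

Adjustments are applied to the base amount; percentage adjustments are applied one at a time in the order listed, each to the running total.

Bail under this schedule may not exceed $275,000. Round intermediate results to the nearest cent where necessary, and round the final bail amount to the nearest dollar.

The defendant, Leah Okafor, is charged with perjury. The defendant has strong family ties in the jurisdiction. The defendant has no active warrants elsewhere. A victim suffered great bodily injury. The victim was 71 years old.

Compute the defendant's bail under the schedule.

$68,400

Base amounts from the schedule: perjury $38,000.
Single charge. Combined base = $38,000.
Offense involved a victim aged 65 or older (+100%): $38,000 × 2 = $76,000.
Strong family ties in the jurisdiction (−40%): $76,000 × 0.6 = $45,600.
Victim suffered great bodily injury (+50%): $45,600 × 1.5 = $68,400.
$68,400 is within the $275,000 maximum.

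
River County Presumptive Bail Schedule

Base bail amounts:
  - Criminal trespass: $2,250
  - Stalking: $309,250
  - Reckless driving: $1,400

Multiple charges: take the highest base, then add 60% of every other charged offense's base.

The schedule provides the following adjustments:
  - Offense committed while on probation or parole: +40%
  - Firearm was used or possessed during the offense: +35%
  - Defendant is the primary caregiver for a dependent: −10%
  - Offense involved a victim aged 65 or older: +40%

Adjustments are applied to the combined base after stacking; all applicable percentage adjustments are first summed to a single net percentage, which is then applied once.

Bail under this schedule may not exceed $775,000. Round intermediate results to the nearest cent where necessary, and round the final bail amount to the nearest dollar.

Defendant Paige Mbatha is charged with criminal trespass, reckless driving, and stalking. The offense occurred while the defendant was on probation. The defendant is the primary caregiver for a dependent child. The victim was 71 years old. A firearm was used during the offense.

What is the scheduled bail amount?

$638,452

Base amounts from the schedule: criminal trespass $2,250; reckless driving $1,400; stalking $309,250.
Stacking rule: highest base plus 60% of each additional charge. Highest is stalking at $309,250. Additional: $2,250 × 60% = $1,350; $1,400 × 60% = $840. Combined base = $309,250 + $2,190 = $311,440.
Net percentage adjustment: +40% +35% −10% +40% = +105%. $311,440 × 2.05 = $638,452.
$638,452 is within the $775,000 maximum.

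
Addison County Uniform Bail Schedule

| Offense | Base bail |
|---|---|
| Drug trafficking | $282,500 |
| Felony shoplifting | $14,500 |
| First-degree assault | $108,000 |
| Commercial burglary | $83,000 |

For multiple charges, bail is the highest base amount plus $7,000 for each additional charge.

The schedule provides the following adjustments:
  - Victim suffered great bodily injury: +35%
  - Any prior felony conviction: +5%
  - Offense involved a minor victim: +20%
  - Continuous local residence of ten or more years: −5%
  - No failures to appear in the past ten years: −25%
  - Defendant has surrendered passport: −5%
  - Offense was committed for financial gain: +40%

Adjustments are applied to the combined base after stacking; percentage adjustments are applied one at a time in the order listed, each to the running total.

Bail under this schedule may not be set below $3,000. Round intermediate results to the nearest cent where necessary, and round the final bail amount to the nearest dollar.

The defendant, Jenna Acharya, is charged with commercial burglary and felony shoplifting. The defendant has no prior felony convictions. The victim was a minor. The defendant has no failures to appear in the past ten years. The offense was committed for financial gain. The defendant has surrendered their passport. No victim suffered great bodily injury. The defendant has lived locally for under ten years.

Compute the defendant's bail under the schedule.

$107,730

Base amounts from the schedule: commercial burglary $83,000; felony shoplifting $14,500.
Stacking rule: highest base plus $7,000 per additional charge. Highest is commercial burglary at $83,000; 1 additional charge → +$7,000. Combined base = $90,000.
Offense involved a minor victim (+20%): $90,000 × 1.2 = $108,000.
No failures to appear in the past ten years (−25%): $108,000 × 0.75 = $81,000.
Defendant has surrendered passport (−5%): $81,000 × 0.95 = $76,950.
Offense was committed for financial gain (+40%): $76,950 × 1.4 = $107,730.
$107,730 is at or above the $3,000 minimum.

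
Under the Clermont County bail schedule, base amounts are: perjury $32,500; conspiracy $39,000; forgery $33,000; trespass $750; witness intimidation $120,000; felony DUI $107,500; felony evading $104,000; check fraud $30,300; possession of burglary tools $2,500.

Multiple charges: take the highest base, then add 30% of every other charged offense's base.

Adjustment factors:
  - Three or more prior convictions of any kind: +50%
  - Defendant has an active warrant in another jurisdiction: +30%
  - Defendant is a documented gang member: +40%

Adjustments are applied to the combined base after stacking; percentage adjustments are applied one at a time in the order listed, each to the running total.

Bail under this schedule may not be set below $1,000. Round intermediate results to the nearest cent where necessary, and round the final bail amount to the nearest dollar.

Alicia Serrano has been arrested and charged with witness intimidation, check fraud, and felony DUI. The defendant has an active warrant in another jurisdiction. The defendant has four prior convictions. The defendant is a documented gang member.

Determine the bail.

Base amounts from the schedule: witness intimidation $120,000; check fraud $30,300; felony DUI $107,500.
Stacking rule: highest base plus 30% of each additional charge. Highest is witness intimidation at $120,000. Additional: $30,300 × 30% = $9,090; $107,500 × 30% = $32,250. Combined base = $120,000 + $41,340 = $161,340.
Three or more prior convictions of any kind (+50%): $161,340 × 1.5 = $242,010.
Defendant has an active warrant in another jurisdiction (+30%): $242,010 × 1.3 = $314,613.
Defendant is a documented gang member (+40%): $314,613 × 1.4 = $440,458.20.
$440,458.20 is at or above the $1,000 minimum.
Rounded to the nearest dollar: $440,458.

$440,458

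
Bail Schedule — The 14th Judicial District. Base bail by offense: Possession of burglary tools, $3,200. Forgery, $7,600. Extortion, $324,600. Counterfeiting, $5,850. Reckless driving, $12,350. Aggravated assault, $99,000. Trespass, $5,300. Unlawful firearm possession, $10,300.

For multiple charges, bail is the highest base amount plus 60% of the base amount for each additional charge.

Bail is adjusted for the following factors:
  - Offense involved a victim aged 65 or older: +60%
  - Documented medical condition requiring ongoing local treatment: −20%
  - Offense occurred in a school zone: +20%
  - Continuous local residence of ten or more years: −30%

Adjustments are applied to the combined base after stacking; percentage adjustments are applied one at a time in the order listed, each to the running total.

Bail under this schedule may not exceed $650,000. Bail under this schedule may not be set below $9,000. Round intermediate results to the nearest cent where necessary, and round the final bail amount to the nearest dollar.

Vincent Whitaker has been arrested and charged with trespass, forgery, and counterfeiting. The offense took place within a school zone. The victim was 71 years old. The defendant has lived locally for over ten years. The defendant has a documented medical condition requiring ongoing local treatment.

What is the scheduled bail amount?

Base amounts from the schedule: trespass $5,300; forgery $7,600; counterfeiting $5,850.
Stacking rule: highest base plus 60% of each additional charge. Highest is forgery at $7,600. Additional: $5,300 × 60% = $3,180; $5,850 × 60% = $3,510. Combined base = $7,600 + $6,690 = $14,290.
Offense involved a victim aged 65 or older (+60%): $14,290 × 1.6 = $22,864.
Documented medical condition requiring ongoing local treatment (−20%): $22,864 × 0.8 = $18,291.20.
Offense occurred in a school zone (+20%): $18,291.20 × 1.2 = $21,949.44.
Continuous local residence of ten or more years (−30%): $21,949.44 × 0.7 = $15,364.61.
$15,364.61 is within the $650,000 maximum.
$15,364.61 is at or above the $9,000 minimum.
Rounded to the nearest dollar: $15,365.

$15,365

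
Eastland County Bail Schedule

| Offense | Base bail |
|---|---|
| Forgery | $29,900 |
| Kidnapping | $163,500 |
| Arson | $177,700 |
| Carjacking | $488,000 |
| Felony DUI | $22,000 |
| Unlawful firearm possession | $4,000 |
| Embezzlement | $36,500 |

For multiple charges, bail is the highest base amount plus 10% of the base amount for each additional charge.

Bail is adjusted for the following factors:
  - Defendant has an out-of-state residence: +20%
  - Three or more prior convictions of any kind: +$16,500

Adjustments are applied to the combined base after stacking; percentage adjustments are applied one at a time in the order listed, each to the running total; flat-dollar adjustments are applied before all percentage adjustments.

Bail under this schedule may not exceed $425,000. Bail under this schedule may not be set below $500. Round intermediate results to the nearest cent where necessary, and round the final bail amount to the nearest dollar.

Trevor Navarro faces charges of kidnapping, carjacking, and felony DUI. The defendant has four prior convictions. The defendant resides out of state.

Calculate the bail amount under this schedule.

$425,000

Base amounts from the schedule: kidnapping $163,500; carjacking $488,000; felony DUI $22,000.
Stacking rule: highest base plus 10% of each additional charge. Highest is carjacking at $488,000. Additional: $163,500 × 10% = $16,350; $22,000 × 10% = $2,200. Combined base = $488,000 + $18,550 = $506,550.
Three or more prior convictions of any kind (+$16,500 flat): $506,550 + $16,500 = $523,050.
Defendant has an out-of-state residence (+20%): $523,050 × 1.2 = $627,660.
Result $627,660 exceeds the maximum of $425,000; bail is capped at $425,000.
$425,000 is at or above the $500 minimum.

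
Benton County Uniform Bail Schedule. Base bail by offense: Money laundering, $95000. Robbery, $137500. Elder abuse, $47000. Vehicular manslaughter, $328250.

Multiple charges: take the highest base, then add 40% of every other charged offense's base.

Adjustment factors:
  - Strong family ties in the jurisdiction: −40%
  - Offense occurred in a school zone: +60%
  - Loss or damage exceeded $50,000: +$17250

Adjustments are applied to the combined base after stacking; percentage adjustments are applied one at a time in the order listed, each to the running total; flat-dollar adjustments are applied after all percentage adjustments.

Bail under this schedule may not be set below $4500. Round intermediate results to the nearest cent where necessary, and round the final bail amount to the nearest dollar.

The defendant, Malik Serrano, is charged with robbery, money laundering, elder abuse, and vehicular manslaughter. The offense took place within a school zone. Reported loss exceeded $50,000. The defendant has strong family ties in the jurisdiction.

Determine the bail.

Base amounts from the schedule: robbery $137500; money laundering $95000; elder abuse $47000; vehicular manslaughter $328250.
Stacking rule: highest base plus 40% of each additional charge. Highest is vehicular manslaughter at $328250. Additional: $137500 × 40% = $55000; $95000 × 40% = $38000; $47000 × 40% = $18800. Combined base = $328250 + $111800 = $440050.
Strong family ties in the jurisdiction (−40%): $440050 × 0.6 = $264030.
Offense occurred in a school zone (+60%): $264030 × 1.6 = $422448.
Loss or damage exceeded $50,000 (+$17250 flat): $422448 + $17250 = $439698.
$439698 is at or above the $4500 minimum.

$439698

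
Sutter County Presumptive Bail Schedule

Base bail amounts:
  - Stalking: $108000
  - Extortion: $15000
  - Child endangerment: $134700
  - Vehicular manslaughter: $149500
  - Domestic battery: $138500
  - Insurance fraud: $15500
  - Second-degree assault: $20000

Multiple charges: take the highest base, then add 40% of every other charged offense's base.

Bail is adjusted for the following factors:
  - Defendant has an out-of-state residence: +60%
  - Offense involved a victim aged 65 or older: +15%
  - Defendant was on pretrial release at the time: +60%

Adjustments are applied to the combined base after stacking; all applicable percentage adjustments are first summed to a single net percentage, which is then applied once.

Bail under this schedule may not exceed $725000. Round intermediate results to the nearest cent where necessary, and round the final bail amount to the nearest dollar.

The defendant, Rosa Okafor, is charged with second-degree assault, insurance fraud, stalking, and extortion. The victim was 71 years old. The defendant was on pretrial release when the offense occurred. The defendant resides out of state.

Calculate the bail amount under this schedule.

Base amounts from the schedule: second-degree assault $20000; insurance fraud $15500; stalking $108000; extortion $15000.
Stacking rule: highest base plus 40% of each additional charge. Highest is stalking at $108000. Additional: $20000 × 40% = $8000; $15500 × 40% = $6200; $15000 × 40% = $6000. Combined base = $108000 + $20200 = $128200.
Net percentage adjustment: +60% +15% +60% = +135%. $128200 × 2.35 = $301270.
$301270 is within the $725000 maximum.

$301270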